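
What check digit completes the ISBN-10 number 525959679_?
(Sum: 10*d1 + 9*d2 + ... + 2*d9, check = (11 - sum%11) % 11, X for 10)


Weighted sum: 309
309 mod 11 = 1

Check digit: X


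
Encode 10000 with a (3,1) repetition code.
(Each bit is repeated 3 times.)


Each bit -> 3 copies

111000000000000


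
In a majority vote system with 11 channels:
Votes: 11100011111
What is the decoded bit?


Ones: 8 out of 11
Threshold: 6

1 (8/11 voted 1)


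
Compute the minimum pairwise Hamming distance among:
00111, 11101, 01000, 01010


Comparing all pairs, minimum distance: 1
Can detect 0 errors, correct 0 errors

1


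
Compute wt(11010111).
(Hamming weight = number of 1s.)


Counting 1s in 11010111

6


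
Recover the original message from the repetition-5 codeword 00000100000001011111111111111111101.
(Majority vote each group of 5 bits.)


Groups: 00000, 10000, 00010, 11111, 11111, 11111, 11101
Majority votes: 0001111

0001111


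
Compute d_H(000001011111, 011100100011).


XOR: 011101111100
Count of 1s: 8

8


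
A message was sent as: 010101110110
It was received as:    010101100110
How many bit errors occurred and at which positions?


XOR: 000000010000

1 error(s) at position(s): 7


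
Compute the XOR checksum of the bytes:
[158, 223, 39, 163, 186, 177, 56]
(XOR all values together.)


XOR chain: 158 ^ 223 ^ 39 ^ 163 ^ 186 ^ 177 ^ 56 = 246

246


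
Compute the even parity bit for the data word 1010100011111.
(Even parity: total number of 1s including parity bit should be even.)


Number of 1s in data: 8
Parity bit: 0

0


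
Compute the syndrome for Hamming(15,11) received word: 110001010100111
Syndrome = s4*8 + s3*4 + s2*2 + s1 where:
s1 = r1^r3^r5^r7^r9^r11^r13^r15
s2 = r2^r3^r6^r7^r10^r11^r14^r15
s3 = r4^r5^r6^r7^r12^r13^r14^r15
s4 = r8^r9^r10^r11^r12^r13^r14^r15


s1=1, s2=1, s3=0, s4=1

Syndrome = 11 (error at position 11)


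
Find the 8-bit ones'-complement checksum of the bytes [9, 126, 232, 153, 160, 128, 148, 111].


Sum = 1067 mod 256 = 43
Complement = 212

212


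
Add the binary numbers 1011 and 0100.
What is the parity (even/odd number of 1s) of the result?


1011 = 11
0100 = 4
Sum = 15 = 1111
1s count = 4

even parity (4 ones in 1111)


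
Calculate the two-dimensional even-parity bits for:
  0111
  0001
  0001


Row parities: 111
Column parities: 0111

Row P: 111, Col P: 0111, Corner: 1


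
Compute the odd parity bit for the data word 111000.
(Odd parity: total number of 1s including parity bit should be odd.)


Number of 1s in data: 3
Parity bit: 0

0


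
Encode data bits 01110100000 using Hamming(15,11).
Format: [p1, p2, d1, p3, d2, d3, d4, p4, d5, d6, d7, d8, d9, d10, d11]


Parity bits: p1=0, p2=1, p3=1, p4=1

010111110100000


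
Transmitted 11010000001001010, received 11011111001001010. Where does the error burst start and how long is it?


XOR: 00001111000000000

Burst at position 4, length 4


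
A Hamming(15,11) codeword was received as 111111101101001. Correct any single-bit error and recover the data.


Syndrome = 0: no error detected

Data: 11111101001 (no errors)


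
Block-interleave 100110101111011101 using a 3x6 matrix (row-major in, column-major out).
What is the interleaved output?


Matrix:
  100110
  101111
  011101
Read columns: 110001011111110011

110001011111110011


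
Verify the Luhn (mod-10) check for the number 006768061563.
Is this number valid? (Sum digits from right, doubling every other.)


Luhn sum = 40
40 mod 10 = 0

Valid (Luhn sum mod 10 = 0)


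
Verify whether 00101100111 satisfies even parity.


Number of 1s: 6

Yes, parity is correct (6 ones)


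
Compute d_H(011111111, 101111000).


XOR: 110000111
Count of 1s: 5

5


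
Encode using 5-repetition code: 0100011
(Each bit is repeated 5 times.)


Each bit -> 5 copies

00000111110000000000000001111111111


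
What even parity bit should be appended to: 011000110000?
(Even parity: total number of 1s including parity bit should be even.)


Number of 1s in data: 4
Parity bit: 0

0


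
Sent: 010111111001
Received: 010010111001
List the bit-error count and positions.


XOR: 000101000000

2 error(s) at position(s): 3, 5


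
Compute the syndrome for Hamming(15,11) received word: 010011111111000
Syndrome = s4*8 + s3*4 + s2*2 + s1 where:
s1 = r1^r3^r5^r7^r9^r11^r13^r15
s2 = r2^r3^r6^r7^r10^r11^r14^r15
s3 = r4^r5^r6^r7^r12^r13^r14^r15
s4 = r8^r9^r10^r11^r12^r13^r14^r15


s1=0, s2=1, s3=0, s4=1

Syndrome = 10 (error at position 10)


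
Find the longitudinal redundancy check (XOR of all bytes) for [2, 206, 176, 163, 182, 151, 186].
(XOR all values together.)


XOR chain: 2 ^ 206 ^ 176 ^ 163 ^ 182 ^ 151 ^ 186 = 68

68


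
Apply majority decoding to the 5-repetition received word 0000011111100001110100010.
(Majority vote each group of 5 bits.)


Groups: 00000, 11111, 10000, 11101, 00010
Majority votes: 01010

01010


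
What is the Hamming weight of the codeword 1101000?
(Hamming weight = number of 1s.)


Counting 1s in 1101000

3


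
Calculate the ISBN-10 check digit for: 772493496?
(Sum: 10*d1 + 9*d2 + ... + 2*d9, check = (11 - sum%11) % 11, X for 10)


Weighted sum: 301
301 mod 11 = 4

Check digit: 7


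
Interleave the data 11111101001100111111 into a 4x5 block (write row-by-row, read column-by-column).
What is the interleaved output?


Matrix:
  11111
  10100
  11001
  11111
Read columns: 11111011110110011011

11111011110110011011


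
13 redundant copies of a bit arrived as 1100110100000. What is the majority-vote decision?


Ones: 5 out of 13
Threshold: 7

0 (5/13 voted 1)


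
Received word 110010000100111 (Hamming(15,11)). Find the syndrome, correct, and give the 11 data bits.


Syndrome = 0: no error detected

Data: 01000100111 (no errors)


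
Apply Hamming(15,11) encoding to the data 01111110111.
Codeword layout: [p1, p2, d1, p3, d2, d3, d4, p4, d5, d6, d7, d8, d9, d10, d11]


Parity bits: p1=0, p2=0, p3=0, p4=0

000011101110111


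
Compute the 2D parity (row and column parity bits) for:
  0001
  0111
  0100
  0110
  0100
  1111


Row parities: 111010
Column parities: 1111

Row P: 111010, Col P: 1111, Corner: 0


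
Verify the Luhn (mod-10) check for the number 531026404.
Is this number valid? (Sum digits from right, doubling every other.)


Luhn sum = 25
25 mod 10 = 5

Invalid (Luhn sum mod 10 = 5)


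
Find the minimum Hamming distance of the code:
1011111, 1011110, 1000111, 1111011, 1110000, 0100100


Comparing all pairs, minimum distance: 1
Can detect 0 errors, correct 0 errors

1


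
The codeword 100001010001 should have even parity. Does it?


Number of 1s: 4

Yes, parity is correct (4 ones)


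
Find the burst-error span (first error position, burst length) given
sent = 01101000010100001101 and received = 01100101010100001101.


XOR: 00001101000000000000

Burst at position 4, length 4


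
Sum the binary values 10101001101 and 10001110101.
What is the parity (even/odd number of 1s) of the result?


10101001101 = 1357
10001110101 = 1141
Sum = 2498 = 100111000010
1s count = 5

odd parity (5 ones in 100111000010)


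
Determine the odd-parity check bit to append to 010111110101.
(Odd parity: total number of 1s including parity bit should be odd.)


Number of 1s in data: 8
Parity bit: 1

1


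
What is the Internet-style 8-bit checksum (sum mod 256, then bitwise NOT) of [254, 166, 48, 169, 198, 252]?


Sum = 1087 mod 256 = 63
Complement = 192

192


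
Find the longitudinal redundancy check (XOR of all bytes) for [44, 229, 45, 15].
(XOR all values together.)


XOR chain: 44 ^ 229 ^ 45 ^ 15 = 235

235


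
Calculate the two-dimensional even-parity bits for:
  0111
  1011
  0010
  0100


Row parities: 1111
Column parities: 1010

Row P: 1111, Col P: 1010, Corner: 0


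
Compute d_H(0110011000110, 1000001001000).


XOR: 1110010001110
Count of 1s: 7

7


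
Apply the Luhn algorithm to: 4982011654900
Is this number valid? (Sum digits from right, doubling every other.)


Luhn sum = 53
53 mod 10 = 3

Invalid (Luhn sum mod 10 = 3)


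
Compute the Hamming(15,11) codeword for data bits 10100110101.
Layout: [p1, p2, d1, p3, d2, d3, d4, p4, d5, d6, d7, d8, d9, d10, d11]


Parity bits: p1=0, p2=1, p3=1, p4=0

011101000110101


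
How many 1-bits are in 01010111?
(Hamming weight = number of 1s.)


Counting 1s in 01010111

5


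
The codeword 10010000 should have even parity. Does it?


Number of 1s: 2

Yes, parity is correct (2 ones)


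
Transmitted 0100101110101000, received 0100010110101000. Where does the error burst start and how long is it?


XOR: 0000111000000000

Burst at position 4, length 3


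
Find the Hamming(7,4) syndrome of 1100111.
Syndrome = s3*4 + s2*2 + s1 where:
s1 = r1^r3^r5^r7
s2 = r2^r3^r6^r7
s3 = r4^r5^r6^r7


s1=1, s2=1, s3=1

Syndrome = 7 (error at position 7)


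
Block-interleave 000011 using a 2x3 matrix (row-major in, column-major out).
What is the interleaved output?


Matrix:
  000
  011
Read columns: 000101

000101


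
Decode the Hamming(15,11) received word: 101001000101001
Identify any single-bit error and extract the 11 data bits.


Syndrome = 13: error at position 13

Data: 10100101101 (corrected bit 13)


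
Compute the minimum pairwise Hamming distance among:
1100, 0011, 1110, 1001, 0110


Comparing all pairs, minimum distance: 1
Can detect 0 errors, correct 0 errors

1


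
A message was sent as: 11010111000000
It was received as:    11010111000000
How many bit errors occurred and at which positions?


XOR: 00000000000000

0 errors (received matches sent)


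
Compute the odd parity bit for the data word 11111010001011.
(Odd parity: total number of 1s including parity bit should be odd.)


Number of 1s in data: 9
Parity bit: 0

0


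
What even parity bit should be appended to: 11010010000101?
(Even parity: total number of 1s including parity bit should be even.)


Number of 1s in data: 6
Parity bit: 0

0


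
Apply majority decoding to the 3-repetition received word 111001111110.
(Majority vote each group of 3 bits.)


Groups: 111, 001, 111, 110
Majority votes: 1011

1011


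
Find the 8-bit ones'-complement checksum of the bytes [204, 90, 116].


Sum = 410 mod 256 = 154
Complement = 101

101


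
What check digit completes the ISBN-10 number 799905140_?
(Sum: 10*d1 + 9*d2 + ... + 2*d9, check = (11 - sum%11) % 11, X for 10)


Weighted sum: 327
327 mod 11 = 8

Check digit: 3


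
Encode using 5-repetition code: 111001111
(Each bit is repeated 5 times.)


Each bit -> 5 copies

111111111111111000000000011111111111111111111


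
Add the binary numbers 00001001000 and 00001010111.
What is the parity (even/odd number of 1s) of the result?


00001001000 = 72
00001010111 = 87
Sum = 159 = 10011111
1s count = 6

even parity (6 ones in 10011111)


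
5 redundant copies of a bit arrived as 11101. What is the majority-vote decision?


Ones: 4 out of 5
Threshold: 3

1 (4/5 voted 1)


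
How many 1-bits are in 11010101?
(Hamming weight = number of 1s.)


Counting 1s in 11010101

5


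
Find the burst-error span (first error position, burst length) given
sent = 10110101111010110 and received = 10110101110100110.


XOR: 00000000001110000

Burst at position 10, length 3


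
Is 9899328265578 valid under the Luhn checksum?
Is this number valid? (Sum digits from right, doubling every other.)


Luhn sum = 78
78 mod 10 = 8

Invalid (Luhn sum mod 10 = 8)


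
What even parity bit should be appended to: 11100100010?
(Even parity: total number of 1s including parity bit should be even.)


Number of 1s in data: 5
Parity bit: 1

1


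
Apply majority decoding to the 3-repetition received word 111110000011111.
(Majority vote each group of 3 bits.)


Groups: 111, 110, 000, 011, 111
Majority votes: 11011

11011


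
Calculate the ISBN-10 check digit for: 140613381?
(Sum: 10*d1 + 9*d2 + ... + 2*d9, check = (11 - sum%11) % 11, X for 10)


Weighted sum: 147
147 mod 11 = 4

Check digit: 7


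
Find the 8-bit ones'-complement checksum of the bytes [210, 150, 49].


Sum = 409 mod 256 = 153
Complement = 102

102


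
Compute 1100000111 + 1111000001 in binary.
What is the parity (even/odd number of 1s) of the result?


1100000111 = 775
1111000001 = 961
Sum = 1736 = 11011001000
1s count = 5

odd parity (5 ones in 11011001000)


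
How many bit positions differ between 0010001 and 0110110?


XOR: 0100111
Count of 1s: 4

4


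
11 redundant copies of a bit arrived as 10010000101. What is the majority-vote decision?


Ones: 4 out of 11
Threshold: 6

0 (4/11 voted 1)


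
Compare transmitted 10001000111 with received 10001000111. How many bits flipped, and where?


XOR: 00000000000

0 errors (received matches sent)


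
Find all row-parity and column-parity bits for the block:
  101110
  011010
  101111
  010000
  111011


Row parities: 01111
Column parities: 110000

Row P: 01111, Col P: 110000, Corner: 0


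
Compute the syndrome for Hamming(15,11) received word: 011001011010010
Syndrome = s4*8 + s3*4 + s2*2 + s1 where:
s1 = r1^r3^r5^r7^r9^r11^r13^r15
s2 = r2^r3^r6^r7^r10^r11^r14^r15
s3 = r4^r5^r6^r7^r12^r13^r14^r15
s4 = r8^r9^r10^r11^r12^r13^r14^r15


s1=1, s2=1, s3=0, s4=0

Syndrome = 3 (error at position 3)


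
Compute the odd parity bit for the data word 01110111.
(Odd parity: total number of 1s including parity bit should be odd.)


Number of 1s in data: 6
Parity bit: 1

1


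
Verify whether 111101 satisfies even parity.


Number of 1s: 5

No, parity error (5 ones)


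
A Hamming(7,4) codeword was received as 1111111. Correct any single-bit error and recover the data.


Syndrome = 0: no error detected

Data: 1111 (no errors)


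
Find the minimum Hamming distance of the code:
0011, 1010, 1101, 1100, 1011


Comparing all pairs, minimum distance: 1
Can detect 0 errors, correct 0 errors

1


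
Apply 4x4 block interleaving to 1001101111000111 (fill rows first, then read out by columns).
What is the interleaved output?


Matrix:
  1001
  1011
  1100
  0111
Read columns: 1110001101011101

1110001101011101


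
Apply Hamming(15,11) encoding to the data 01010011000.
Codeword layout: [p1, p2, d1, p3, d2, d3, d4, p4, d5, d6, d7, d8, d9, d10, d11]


Parity bits: p1=1, p2=0, p3=1, p4=0

100110100011000


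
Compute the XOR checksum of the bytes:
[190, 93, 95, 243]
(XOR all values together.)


XOR chain: 190 ^ 93 ^ 95 ^ 243 = 79

79


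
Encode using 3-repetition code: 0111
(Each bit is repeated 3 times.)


Each bit -> 3 copies

000111111111


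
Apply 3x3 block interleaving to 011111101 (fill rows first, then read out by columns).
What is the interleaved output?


Matrix:
  011
  111
  101
Read columns: 011110111

011110111


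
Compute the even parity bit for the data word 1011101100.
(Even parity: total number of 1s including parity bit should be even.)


Number of 1s in data: 6
Parity bit: 0

0


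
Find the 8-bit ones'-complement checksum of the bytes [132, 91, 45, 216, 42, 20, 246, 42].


Sum = 834 mod 256 = 66
Complement = 189

189


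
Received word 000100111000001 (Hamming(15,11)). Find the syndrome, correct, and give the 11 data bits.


Syndrome = 13: error at position 13

Data: 00011000101 (corrected bit 13)


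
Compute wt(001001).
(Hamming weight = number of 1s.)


Counting 1s in 001001

2


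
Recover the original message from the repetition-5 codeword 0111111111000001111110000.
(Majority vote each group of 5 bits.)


Groups: 01111, 11111, 00000, 11111, 10000
Majority votes: 11010

11010


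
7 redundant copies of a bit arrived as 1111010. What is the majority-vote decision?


Ones: 5 out of 7
Threshold: 4

1 (5/7 voted 1)


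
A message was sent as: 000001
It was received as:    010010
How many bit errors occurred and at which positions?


XOR: 010011

3 error(s) at position(s): 1, 4, 5


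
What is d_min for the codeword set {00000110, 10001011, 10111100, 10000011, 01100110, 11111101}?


Comparing all pairs, minimum distance: 1
Can detect 0 errors, correct 0 errors

1


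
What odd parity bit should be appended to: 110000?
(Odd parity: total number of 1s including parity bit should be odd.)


Number of 1s in data: 2
Parity bit: 1

1


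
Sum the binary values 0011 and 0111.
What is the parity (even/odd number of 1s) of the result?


0011 = 3
0111 = 7
Sum = 10 = 1010
1s count = 2

even parity (2 ones in 1010)


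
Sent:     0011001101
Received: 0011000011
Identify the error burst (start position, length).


XOR: 0000001110

Burst at position 6, length 3


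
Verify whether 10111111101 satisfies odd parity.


Number of 1s: 9

Yes, parity is correct (9 ones)


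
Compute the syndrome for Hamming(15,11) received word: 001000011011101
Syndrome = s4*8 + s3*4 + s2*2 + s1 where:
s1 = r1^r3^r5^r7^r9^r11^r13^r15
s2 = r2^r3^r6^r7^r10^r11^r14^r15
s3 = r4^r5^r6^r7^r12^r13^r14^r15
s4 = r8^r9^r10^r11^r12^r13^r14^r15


s1=1, s2=1, s3=1, s4=0

Syndrome = 7 (error at position 7)


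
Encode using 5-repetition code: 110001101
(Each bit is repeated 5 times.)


Each bit -> 5 copies

111111111100000000000000011111111110000011111


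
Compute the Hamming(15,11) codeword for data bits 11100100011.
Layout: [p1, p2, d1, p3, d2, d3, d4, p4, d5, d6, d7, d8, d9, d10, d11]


Parity bits: p1=1, p2=1, p3=0, p4=1

111011010100011


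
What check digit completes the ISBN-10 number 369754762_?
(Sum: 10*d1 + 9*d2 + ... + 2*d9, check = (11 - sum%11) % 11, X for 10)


Weighted sum: 305
305 mod 11 = 8

Check digit: 3


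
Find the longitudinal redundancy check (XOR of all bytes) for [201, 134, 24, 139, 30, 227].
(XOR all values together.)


XOR chain: 201 ^ 134 ^ 24 ^ 139 ^ 30 ^ 227 = 33

33


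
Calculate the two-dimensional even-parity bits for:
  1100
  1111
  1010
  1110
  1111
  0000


Row parities: 000100
Column parities: 1000

Row P: 000100, Col P: 1000, Corner: 1


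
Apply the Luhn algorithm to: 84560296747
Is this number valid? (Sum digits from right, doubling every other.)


Luhn sum = 62
62 mod 10 = 2

Invalid (Luhn sum mod 10 = 2)


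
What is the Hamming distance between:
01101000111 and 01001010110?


XOR: 00100010001
Count of 1s: 3

3


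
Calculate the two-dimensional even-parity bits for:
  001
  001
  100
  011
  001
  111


Row parities: 111011
Column parities: 001

Row P: 111011, Col P: 001, Corner: 1


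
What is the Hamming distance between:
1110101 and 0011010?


XOR: 1101111
Count of 1s: 6

6


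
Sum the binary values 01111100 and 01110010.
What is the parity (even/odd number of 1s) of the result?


01111100 = 124
01110010 = 114
Sum = 238 = 11101110
1s count = 6

even parity (6 ones in 11101110)


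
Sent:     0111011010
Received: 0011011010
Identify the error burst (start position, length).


XOR: 0100000000

Burst at position 1, length 1


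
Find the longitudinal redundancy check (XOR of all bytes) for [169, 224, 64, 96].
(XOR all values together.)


XOR chain: 169 ^ 224 ^ 64 ^ 96 = 105

105


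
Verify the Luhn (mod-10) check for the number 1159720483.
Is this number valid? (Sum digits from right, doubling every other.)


Luhn sum = 34
34 mod 10 = 4

Invalid (Luhn sum mod 10 = 4)


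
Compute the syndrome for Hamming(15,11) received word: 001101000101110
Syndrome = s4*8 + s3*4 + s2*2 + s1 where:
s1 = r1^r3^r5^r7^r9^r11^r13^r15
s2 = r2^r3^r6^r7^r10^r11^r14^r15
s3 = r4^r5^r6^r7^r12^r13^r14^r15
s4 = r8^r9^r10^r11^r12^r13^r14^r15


s1=0, s2=0, s3=1, s4=0

Syndrome = 4 (error at position 4)


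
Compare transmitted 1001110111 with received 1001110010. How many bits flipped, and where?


XOR: 0000000101

2 error(s) at position(s): 7, 9


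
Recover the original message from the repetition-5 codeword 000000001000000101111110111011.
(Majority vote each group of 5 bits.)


Groups: 00000, 00010, 00000, 10111, 11101, 11011
Majority votes: 000111

000111


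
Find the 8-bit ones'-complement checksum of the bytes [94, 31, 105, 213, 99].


Sum = 542 mod 256 = 30
Complement = 225

225


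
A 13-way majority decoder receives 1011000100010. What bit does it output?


Ones: 5 out of 13
Threshold: 7

0 (5/13 voted 1)


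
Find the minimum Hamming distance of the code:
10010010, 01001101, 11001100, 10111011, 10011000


Comparing all pairs, minimum distance: 2
Can detect 1 errors, correct 0 errors

2


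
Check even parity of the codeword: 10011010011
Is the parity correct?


Number of 1s: 6

Yes, parity is correct (6 ones)


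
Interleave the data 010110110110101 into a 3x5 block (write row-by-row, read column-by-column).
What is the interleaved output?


Matrix:
  01011
  01101
  10101
Read columns: 001110011100111

001110011100111


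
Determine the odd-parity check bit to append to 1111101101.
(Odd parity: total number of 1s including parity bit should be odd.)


Number of 1s in data: 8
Parity bit: 1

1


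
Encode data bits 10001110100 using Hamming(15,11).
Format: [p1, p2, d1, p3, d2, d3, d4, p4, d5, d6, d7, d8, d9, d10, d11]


Parity bits: p1=0, p2=1, p3=1, p4=0

011100001110100


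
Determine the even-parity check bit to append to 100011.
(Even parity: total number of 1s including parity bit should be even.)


Number of 1s in data: 3
Parity bit: 1

1


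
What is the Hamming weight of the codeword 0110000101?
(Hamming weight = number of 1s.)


Counting 1s in 0110000101

4


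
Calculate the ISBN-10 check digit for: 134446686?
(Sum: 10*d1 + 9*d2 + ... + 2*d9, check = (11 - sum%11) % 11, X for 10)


Weighted sum: 211
211 mod 11 = 2

Check digit: 9


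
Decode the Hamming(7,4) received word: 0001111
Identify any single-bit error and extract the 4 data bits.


Syndrome = 0: no error detected

Data: 0111 (no errors)


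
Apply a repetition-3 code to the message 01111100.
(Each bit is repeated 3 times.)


Each bit -> 3 copies

000111111111111111000000


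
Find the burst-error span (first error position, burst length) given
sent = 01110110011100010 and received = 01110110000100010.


XOR: 00000000011000000

Burst at position 9, length 2


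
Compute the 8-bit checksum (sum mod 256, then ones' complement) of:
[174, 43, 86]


Sum = 303 mod 256 = 47
Complement = 208

208


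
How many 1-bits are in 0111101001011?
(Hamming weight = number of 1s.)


Counting 1s in 0111101001011

8


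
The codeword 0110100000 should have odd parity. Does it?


Number of 1s: 3

Yes, parity is correct (3 ones)


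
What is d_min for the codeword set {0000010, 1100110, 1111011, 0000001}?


Comparing all pairs, minimum distance: 2
Can detect 1 errors, correct 0 errors

2


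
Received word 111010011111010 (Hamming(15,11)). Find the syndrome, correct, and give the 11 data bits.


Syndrome = 7: error at position 7

Data: 11011111010 (corrected bit 7)


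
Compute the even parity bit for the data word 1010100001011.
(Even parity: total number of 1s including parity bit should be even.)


Number of 1s in data: 6
Parity bit: 0

0


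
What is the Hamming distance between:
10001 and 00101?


XOR: 10100
Count of 1s: 2

2


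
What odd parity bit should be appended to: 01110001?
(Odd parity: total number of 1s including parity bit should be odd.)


Number of 1s in data: 4
Parity bit: 1

1


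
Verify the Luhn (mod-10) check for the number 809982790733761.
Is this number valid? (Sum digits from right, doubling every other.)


Luhn sum = 79
79 mod 10 = 9

Invalid (Luhn sum mod 10 = 9)


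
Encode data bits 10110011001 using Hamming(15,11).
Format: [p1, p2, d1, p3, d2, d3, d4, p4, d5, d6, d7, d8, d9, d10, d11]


Parity bits: p1=0, p2=1, p3=0, p4=1

011001110011001


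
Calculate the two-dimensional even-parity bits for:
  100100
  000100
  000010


Row parities: 011
Column parities: 100010

Row P: 011, Col P: 100010, Corner: 0


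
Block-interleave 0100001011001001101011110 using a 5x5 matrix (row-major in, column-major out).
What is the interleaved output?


Matrix:
  01000
  01011
  00100
  11010
  11110
Read columns: 0001111011001010101101000

0001111011001010101101000


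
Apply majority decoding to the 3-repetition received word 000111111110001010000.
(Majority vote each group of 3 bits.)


Groups: 000, 111, 111, 110, 001, 010, 000
Majority votes: 0111000

0111000


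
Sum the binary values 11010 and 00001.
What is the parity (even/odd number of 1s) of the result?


11010 = 26
00001 = 1
Sum = 27 = 11011
1s count = 4

even parity (4 ones in 11011)


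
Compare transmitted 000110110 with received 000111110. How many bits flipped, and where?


XOR: 000001000

1 error(s) at position(s): 5


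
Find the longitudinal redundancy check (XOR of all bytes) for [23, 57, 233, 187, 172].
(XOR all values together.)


XOR chain: 23 ^ 57 ^ 233 ^ 187 ^ 172 = 208

208


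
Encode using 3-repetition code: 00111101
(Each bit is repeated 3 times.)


Each bit -> 3 copies

000000111111111111000111


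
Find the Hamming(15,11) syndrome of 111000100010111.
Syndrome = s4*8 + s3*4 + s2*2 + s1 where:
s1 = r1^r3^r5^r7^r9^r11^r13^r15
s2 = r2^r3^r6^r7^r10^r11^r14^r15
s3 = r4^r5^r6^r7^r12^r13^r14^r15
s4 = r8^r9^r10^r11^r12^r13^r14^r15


s1=0, s2=0, s3=0, s4=0

Syndrome = 0 (no error)


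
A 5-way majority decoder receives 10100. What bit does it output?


Ones: 2 out of 5
Threshold: 3

0 (2/5 voted 1)


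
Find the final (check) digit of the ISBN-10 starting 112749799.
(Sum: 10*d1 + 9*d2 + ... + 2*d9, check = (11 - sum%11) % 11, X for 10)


Weighted sum: 226
226 mod 11 = 6

Check digit: 5


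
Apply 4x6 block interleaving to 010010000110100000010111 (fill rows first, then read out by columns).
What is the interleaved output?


Matrix:
  010010
  000110
  100000
  010111
Read columns: 001010010000010111010001

001010010000010111010001


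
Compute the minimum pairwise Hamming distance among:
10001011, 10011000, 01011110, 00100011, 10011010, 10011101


Comparing all pairs, minimum distance: 1
Can detect 0 errors, correct 0 errors

1


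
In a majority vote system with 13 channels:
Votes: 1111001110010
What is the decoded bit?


Ones: 8 out of 13
Threshold: 7

1 (8/13 voted 1)


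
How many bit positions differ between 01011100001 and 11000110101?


XOR: 10011010100
Count of 1s: 5

5


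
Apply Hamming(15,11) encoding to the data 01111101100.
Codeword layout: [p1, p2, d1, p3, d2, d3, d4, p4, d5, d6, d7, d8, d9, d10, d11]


Parity bits: p1=0, p2=1, p3=1, p4=0

010111101101100


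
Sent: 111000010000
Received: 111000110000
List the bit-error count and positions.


XOR: 000000100000

1 error(s) at position(s): 6


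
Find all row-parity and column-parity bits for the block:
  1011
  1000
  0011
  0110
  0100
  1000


Row parities: 110011
Column parities: 1010

Row P: 110011, Col P: 1010, Corner: 0


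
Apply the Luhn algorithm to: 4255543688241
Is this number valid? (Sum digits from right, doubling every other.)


Luhn sum = 59
59 mod 10 = 9

Invalid (Luhn sum mod 10 = 9)


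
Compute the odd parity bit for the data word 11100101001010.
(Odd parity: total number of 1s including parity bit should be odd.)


Number of 1s in data: 7
Parity bit: 0

0


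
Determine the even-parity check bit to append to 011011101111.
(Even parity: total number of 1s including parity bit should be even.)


Number of 1s in data: 9
Parity bit: 1

1


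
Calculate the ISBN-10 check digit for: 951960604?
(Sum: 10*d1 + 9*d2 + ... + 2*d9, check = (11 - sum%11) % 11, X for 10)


Weighted sum: 274
274 mod 11 = 10

Check digit: 1


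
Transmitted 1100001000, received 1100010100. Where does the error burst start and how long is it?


XOR: 0000011100

Burst at position 5, length 3


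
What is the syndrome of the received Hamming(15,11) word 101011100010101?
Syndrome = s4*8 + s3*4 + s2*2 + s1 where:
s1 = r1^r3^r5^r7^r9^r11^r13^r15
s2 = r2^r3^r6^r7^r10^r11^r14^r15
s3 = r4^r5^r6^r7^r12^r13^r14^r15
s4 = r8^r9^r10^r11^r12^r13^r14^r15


s1=1, s2=1, s3=1, s4=1

Syndrome = 15 (error at position 15)


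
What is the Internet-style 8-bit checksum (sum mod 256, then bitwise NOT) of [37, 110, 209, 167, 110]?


Sum = 633 mod 256 = 121
Complement = 134

134


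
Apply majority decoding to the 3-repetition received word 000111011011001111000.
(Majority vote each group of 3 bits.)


Groups: 000, 111, 011, 011, 001, 111, 000
Majority votes: 0111010

0111010


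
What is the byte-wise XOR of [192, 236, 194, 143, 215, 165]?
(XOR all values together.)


XOR chain: 192 ^ 236 ^ 194 ^ 143 ^ 215 ^ 165 = 19

19


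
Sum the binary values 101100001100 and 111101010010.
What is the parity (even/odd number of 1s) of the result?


101100001100 = 2828
111101010010 = 3922
Sum = 6750 = 1101001011110
1s count = 8

even parity (8 ones in 1101001011110)


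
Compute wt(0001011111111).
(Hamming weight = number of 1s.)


Counting 1s in 0001011111111

9


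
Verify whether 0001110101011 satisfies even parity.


Number of 1s: 7

No, parity error (7 ones)


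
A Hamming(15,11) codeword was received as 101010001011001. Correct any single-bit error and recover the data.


Syndrome = 6: error at position 6

Data: 11101011001 (corrected bit 6)


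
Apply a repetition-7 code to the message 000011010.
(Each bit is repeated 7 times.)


Each bit -> 7 copies

000000000000000000000000000011111111111111000000011111110000000


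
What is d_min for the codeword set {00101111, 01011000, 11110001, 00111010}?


Comparing all pairs, minimum distance: 3
Can detect 2 errors, correct 1 errors

3


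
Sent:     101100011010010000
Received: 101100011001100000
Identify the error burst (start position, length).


XOR: 000000000011110000

Burst at position 10, length 4


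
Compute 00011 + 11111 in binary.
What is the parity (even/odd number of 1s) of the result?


00011 = 3
11111 = 31
Sum = 34 = 100010
1s count = 2

even parity (2 ones in 100010)


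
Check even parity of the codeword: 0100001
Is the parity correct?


Number of 1s: 2

Yes, parity is correct (2 ones)


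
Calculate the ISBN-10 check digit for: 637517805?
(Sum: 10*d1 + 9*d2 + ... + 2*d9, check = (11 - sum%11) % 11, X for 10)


Weighted sum: 261
261 mod 11 = 8

Check digit: 3


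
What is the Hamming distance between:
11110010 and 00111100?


XOR: 11001110
Count of 1s: 5

5


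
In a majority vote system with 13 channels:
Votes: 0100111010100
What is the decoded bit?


Ones: 6 out of 13
Threshold: 7

0 (6/13 voted 1)


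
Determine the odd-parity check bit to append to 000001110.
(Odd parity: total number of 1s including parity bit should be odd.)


Number of 1s in data: 3
Parity bit: 0

0


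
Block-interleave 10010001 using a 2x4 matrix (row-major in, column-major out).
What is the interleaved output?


Matrix:
  1001
  0001
Read columns: 10000011

10000011


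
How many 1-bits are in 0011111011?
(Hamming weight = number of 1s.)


Counting 1s in 0011111011

7


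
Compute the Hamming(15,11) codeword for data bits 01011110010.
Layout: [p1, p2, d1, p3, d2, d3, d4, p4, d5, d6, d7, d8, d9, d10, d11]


Parity bits: p1=0, p2=0, p3=1, p4=0

000110101110010


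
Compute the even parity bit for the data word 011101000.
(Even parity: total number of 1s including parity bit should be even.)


Number of 1s in data: 4
Parity bit: 0

0


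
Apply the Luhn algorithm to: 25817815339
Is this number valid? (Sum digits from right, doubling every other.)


Luhn sum = 47
47 mod 10 = 7

Invalid (Luhn sum mod 10 = 7)


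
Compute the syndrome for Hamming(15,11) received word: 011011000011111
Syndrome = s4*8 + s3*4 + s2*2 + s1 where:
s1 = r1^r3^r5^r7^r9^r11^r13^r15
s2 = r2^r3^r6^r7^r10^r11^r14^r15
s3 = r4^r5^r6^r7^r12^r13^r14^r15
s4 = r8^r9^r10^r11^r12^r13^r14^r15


s1=1, s2=0, s3=0, s4=1

Syndrome = 9 (error at position 9)


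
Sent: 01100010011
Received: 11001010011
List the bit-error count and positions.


XOR: 10101000000

3 error(s) at position(s): 0, 2, 4


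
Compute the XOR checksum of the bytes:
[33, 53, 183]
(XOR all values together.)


XOR chain: 33 ^ 53 ^ 183 = 163

163


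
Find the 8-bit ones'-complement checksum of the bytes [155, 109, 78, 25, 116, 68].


Sum = 551 mod 256 = 39
Complement = 216

216


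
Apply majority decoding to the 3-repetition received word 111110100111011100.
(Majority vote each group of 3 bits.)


Groups: 111, 110, 100, 111, 011, 100
Majority votes: 110110

110110


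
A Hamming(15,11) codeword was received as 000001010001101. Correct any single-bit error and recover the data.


Syndrome = 0: no error detected

Data: 00100001101 (no errors)


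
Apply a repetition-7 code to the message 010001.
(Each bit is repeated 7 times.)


Each bit -> 7 copies

000000011111110000000000000000000001111111


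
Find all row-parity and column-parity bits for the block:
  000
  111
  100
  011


Row parities: 0110
Column parities: 000

Row P: 0110, Col P: 000, Corner: 0


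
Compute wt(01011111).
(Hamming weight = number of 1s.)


Counting 1s in 01011111

6


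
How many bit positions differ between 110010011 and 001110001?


XOR: 111100010
Count of 1s: 5

5


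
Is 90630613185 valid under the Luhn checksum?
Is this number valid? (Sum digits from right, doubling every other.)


Luhn sum = 44
44 mod 10 = 4

Invalid (Luhn sum mod 10 = 4)


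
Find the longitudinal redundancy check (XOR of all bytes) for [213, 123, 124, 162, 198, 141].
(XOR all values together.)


XOR chain: 213 ^ 123 ^ 124 ^ 162 ^ 198 ^ 141 = 59

59


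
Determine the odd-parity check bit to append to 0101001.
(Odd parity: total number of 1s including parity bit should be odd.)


Number of 1s in data: 3
Parity bit: 0

0


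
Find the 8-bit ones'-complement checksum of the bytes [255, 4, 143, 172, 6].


Sum = 580 mod 256 = 68
Complement = 187

187


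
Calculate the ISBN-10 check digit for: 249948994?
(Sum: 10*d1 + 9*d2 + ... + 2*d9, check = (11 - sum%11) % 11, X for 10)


Weighted sum: 326
326 mod 11 = 7

Check digit: 4


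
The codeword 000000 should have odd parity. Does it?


Number of 1s: 0

No, parity error (0 ones)


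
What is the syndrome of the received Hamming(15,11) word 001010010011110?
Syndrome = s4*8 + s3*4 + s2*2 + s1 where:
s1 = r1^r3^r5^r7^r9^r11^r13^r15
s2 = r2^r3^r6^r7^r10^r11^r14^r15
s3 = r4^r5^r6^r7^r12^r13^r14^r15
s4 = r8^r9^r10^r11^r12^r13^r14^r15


s1=0, s2=1, s3=0, s4=1

Syndrome = 10 (error at position 10)


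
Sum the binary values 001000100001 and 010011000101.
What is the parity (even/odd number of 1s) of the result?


001000100001 = 545
010011000101 = 1221
Sum = 1766 = 11011100110
1s count = 7

odd parity (7 ones in 11011100110)


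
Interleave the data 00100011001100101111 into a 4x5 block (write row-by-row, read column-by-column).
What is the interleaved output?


Matrix:
  00100
  01100
  11001
  01111
Read columns: 00100111110100010011

00100111110100010011


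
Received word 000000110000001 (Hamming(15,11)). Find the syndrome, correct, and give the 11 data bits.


Syndrome = 0: no error detected

Data: 00010000001 (no errors)


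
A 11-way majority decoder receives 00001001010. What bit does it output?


Ones: 3 out of 11
Threshold: 6

0 (3/11 voted 1)


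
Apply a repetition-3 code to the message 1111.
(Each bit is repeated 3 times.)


Each bit -> 3 copies

111111111111


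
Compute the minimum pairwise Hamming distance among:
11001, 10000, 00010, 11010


Comparing all pairs, minimum distance: 2
Can detect 1 errors, correct 0 errors

2


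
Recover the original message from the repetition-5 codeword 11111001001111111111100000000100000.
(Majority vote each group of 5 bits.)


Groups: 11111, 00100, 11111, 11111, 10000, 00001, 00000
Majority votes: 1011000

1011000


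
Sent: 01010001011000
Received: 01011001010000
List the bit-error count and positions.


XOR: 00001000001000

2 error(s) at position(s): 4, 10


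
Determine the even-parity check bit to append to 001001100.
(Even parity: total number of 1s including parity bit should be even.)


Number of 1s in data: 3
Parity bit: 1

1


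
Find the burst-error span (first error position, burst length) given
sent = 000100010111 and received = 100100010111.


XOR: 100000000000

Burst at position 0, length 1


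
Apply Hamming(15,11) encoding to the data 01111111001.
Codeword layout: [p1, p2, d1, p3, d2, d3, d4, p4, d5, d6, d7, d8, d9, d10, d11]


Parity bits: p1=1, p2=1, p3=1, p4=1

110111111111001


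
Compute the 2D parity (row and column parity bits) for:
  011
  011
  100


Row parities: 001
Column parities: 100

Row P: 001, Col P: 100, Corner: 1


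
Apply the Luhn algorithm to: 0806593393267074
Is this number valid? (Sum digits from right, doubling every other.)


Luhn sum = 69
69 mod 10 = 9

Invalid (Luhn sum mod 10 = 9)


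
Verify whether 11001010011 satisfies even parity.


Number of 1s: 6

Yes, parity is correct (6 ones)


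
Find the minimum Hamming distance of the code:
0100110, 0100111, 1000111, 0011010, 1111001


Comparing all pairs, minimum distance: 1
Can detect 0 errors, correct 0 errors

1


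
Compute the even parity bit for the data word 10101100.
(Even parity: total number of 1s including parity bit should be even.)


Number of 1s in data: 4
Parity bit: 0

0


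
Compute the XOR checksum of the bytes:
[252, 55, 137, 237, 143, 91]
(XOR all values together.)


XOR chain: 252 ^ 55 ^ 137 ^ 237 ^ 143 ^ 91 = 123

123


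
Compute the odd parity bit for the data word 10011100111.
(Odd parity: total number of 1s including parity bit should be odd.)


Number of 1s in data: 7
Parity bit: 0

0


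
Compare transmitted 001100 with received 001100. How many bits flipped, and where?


XOR: 000000

0 errors (received matches sent)


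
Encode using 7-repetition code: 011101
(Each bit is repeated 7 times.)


Each bit -> 7 copies

000000011111111111111111111100000001111111


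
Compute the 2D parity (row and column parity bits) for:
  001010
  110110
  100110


Row parities: 001
Column parities: 011010

Row P: 001, Col P: 011010, Corner: 1


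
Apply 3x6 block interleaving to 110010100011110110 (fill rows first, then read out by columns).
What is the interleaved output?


Matrix:
  110010
  100011
  110110
Read columns: 111101000001111010

111101000001111010


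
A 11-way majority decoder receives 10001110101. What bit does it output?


Ones: 6 out of 11
Threshold: 6

1 (6/11 voted 1)


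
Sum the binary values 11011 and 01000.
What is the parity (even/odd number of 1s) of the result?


11011 = 27
01000 = 8
Sum = 35 = 100011
1s count = 3

odd parity (3 ones in 100011)


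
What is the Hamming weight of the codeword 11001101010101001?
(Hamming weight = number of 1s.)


Counting 1s in 11001101010101001

9


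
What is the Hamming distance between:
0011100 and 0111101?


XOR: 0100001
Count of 1s: 2

2


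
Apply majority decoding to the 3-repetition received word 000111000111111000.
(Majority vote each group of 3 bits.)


Groups: 000, 111, 000, 111, 111, 000
Majority votes: 010110

010110
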